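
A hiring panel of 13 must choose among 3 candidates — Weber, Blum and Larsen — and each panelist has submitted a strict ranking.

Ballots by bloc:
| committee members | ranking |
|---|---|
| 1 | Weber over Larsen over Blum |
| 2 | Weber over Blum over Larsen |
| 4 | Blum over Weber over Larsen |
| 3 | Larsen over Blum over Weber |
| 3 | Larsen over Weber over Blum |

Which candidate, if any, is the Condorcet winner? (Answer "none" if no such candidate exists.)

none

Head-to-head results (13 committee members):
Weber–Blum: Blum 7–6.
Weber–Larsen: Weber 7–6.
Blum vs Larsen: Larsen, 7–6.
Each candidate drops at least one matchup (Weber loses to Blum; Blum loses to Larsen; Larsen loses to Weber); the cycle Weber → Larsen → Blum → Weber rules out a Condorcet winner.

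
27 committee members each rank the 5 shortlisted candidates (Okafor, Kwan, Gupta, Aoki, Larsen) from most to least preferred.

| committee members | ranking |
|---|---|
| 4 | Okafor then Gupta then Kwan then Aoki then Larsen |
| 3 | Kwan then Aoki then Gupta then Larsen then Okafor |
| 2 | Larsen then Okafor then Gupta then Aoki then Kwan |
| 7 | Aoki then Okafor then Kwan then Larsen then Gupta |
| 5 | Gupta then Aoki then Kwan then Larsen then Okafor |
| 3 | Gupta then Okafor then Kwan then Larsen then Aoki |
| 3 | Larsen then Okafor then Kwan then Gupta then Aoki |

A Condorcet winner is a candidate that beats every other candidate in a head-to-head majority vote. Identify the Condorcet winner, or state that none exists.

none

Head-to-head results (27 committee members):
Okafor vs Kwan: Okafor wins 19–8.
Okafor–Gupta: Okafor 16–11.
Okafor vs Aoki: Aoki, 15–12.
Okafor vs Larsen: Okafor wins 14–13.
Kwan–Gupta: Gupta 14–13.
Kwan vs Aoki: Kwan is ranked higher on 4+3+3+3 = 13 ballots, Aoki on 14. Aoki wins 14–13.
Kwan vs Larsen: 4+3+7+5+3 = 22 for Kwan, 5 for Larsen — Kwan by 22–5.
Gupta–Aoki: Gupta 17–10.
Gupta vs Larsen: 15 to 12, Gupta.
Aoki vs Larsen: Aoki preferred on 4+3+7+5 = 19 ballots; Aoki wins 19–8.
Each candidate drops at least one matchup (Okafor loses to Aoki; Kwan loses to Okafor; Gupta loses to Okafor; Aoki loses to Gupta; Larsen loses to Okafor); the cycle Okafor → Gupta → Aoki → Okafor rules out a Condorcet winner.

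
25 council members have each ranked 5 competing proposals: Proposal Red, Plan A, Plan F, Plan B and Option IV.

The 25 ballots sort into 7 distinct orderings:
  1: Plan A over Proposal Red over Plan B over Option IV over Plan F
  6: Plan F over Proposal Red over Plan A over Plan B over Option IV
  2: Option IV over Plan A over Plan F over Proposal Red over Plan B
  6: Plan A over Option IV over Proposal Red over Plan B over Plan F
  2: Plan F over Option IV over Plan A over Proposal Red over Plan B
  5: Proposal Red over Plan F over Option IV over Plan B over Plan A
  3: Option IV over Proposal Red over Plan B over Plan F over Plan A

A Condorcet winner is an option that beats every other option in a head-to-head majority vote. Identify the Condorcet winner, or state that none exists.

Pairwise majorities:
Proposal Red vs Plan A: Proposal Red preferred on 6+5+3 = 14 ballots; Proposal Red wins 14–11.
Proposal Red vs Plan F: Proposal Red is ranked higher on 1+6+5+3 = 15 ballots, Plan F on 10. Proposal Red wins 15–10.
Proposal Red vs Plan B: Proposal Red preferred on 25 ballots; Proposal Red wins 25–0.
Proposal Red vs Option IV: Proposal Red is ranked higher on 1+6+5 = 12 ballots, Option IV on 13. Option IV wins 13–12.
Plan A vs Plan F: 1+2+6 = 9 for Plan A, 16 for Plan F — Plan F by 16–9.
Plan A vs Plan B: Plan A preferred on 1+6+2+6+2 = 17 ballots; Plan A wins 17–8.
Plan A vs Option IV: 1+6+6 = 13 for Plan A, 12 for Option IV — Plan A by 13–12.
Plan F vs Plan B: Plan F preferred on 6+2+2+5 = 15 ballots; Plan F wins 15–10.
Plan F vs Option IV: Plan F is ranked higher on 6+2+5 = 13 ballots, Option IV on 12. Plan F wins 13–12.
Plan B vs Option IV: Plan B is ranked higher on 1+6 = 7 ballots, Option IV on 18. Option IV wins 18–7.
Each option drops at least one matchup (Proposal Red loses to Option IV; Plan A loses to Proposal Red; Plan F loses to Proposal Red; Plan B loses to Proposal Red; Option IV loses to Plan A); the cycle Proposal Red > Plan A > Option IV > Proposal Red rules out a Condorcet winner.

none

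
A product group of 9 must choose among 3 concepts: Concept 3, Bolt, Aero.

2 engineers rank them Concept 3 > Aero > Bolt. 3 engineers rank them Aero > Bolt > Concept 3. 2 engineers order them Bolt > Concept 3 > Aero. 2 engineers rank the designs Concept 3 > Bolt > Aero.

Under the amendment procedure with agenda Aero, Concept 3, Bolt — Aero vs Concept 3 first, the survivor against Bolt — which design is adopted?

Round 1: Aero vs Concept 3 — 3–6, Concept 3 advances.
Round 2: Concept 3 vs Bolt — 4–5, Bolt advances.
The agenda winner is Bolt.

Bolt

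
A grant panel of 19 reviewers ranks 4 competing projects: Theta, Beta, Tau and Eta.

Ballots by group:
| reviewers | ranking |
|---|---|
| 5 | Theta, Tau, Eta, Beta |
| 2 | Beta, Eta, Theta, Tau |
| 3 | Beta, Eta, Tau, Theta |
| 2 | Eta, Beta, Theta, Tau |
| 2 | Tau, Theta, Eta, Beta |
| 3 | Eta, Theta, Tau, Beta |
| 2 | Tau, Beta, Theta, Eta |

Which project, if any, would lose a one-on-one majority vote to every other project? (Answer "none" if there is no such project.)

Beta

Pairwise majorities:
Theta vs Beta: 5+2+3 = 10 for Theta, 9 for Beta — Theta by 10–9.
Theta vs Tau: Theta, 12–7.
Theta vs Eta: Eta wins 10–9.
Beta vs Tau: 2+3+2 = 7 for Beta, 12 for Tau — Tau by 12–7.
Beta vs Eta: Beta is ranked higher on 2+3+2 = 7 ballots, Eta on 12. Eta wins 12–7.
Tau vs Eta: Eta, 10–9.
Beta loses to every other project — it is the Condorcet loser.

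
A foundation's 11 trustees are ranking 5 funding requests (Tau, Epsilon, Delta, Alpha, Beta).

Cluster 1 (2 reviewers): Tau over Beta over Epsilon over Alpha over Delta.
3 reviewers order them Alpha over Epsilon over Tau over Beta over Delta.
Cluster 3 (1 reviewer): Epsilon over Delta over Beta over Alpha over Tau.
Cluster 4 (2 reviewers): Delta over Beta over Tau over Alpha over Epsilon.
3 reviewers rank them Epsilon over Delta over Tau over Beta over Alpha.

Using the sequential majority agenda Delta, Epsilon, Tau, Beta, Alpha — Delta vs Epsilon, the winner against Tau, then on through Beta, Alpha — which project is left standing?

Round 1: Delta vs Epsilon — 2–9, Epsilon advances.
Round 2: Epsilon vs Tau — 7–4, Epsilon advances.
Round 3: Epsilon vs Beta — 7–4, Epsilon advances.
Round 4: Epsilon vs Alpha — 6–5, Epsilon advances.
The agenda winner is Epsilon.

Epsilon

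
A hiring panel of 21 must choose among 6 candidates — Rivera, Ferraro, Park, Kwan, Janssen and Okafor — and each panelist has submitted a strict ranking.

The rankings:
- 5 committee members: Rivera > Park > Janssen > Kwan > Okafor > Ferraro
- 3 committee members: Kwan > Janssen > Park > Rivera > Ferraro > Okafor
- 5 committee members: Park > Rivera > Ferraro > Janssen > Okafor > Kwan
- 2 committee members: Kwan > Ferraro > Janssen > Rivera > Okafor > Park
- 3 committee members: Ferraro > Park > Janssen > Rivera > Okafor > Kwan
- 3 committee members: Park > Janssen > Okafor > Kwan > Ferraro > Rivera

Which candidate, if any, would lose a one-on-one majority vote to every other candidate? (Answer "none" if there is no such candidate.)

Pairwise majorities:
Rivera vs Ferraro: Rivera wins 13–8.
Rivera vs Park: Park, 14–7.
Rivera vs Kwan: Rivera wins 13–8.
Rivera vs Janssen: 5+5 = 10 for Rivera, 11 for Janssen — Janssen by 11–10.
Rivera vs Okafor: 18 to 3, Rivera.
Ferraro–Park: Park 16–5.
Ferraro–Kwan: Kwan 13–8.
Ferraro vs Janssen: 5+2+3 = 10 for Ferraro, 11 for Janssen — Janssen by 11–10.
Ferraro–Okafor: Ferraro 13–8.
Park–Kwan: Park 16–5.
Park vs Janssen: 16 to 5, Park.
Park–Okafor: Park 19–2.
Kwan vs Janssen: 5 to 16, Janssen.
Kwan vs Okafor: Kwan is ranked higher on 5+3+2 = 10 ballots, Okafor on 11. Okafor wins 11–10.
Janssen vs Okafor: Janssen wins 21–0.
No candidate is winless: Rivera beats Ferraro; Ferraro beats Okafor; Park beats Rivera; Kwan beats Ferraro; Janssen beats Rivera; Okafor beats Kwan. There is no Condorcet loser.

none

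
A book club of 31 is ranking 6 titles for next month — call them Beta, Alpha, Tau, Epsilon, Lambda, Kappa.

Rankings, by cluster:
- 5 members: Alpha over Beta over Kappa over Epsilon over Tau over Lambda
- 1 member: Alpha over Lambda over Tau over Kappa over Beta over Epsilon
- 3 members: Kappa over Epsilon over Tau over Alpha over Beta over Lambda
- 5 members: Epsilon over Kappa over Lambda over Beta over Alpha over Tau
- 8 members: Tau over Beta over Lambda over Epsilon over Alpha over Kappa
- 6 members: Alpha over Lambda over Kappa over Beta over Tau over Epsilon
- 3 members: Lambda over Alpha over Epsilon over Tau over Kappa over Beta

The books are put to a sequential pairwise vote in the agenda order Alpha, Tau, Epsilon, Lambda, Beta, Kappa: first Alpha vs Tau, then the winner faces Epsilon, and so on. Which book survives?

Round 1: Alpha vs Tau — 20–11, Alpha advances.
Round 2: Alpha vs Epsilon — 15–16, Epsilon advances.
Round 3: Epsilon vs Lambda — 13–18, Lambda advances.
Round 4: Lambda vs Beta — 15–16, Beta advances.
Round 5: Beta vs Kappa — 13–18, Kappa advances.
Kappa survives the agenda.

Kappa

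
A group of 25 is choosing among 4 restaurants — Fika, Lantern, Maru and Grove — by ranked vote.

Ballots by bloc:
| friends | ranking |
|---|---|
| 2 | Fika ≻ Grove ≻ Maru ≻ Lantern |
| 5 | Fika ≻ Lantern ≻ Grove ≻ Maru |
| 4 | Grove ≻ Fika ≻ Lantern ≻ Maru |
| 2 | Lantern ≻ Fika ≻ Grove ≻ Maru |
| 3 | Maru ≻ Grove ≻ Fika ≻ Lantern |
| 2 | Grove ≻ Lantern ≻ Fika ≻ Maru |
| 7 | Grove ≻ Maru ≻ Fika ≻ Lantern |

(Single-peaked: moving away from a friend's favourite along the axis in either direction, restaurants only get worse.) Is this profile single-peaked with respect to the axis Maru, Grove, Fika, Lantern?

Axis positions: Maru=1, Grove=2, Fika=3, Lantern=4.
Bloc 1 (peak Fika at position 3): ranking walks positions 3-2-1-4, expanding outward from the peak — single-peaked.
Bloc 2 (peak Fika at position 3): ranking walks positions 3-4-2-1, expanding outward from the peak — single-peaked.
Bloc 3 (peak Grove at position 2): ranking walks positions 2-3-4-1, expanding outward from the peak — single-peaked.
Bloc 4 (peak Lantern at position 4): ranking walks positions 4-3-2-1, expanding outward from the peak — single-peaked.
Bloc 5 (peak Maru at position 1): ranking walks positions 1-2-3-4, expanding outward from the peak — single-peaked.
Bloc 6: ranking walks positions 2-4-3-1; Lantern is ranked above Fika even though Fika lies between Lantern and the peak Grove on the axis — preferences dip and rise again. Not single-peaked.
Bloc 7 (peak Grove at position 2): ranking walks positions 2-1-3-4, expanding outward from the peak — single-peaked.
Bloc 6 violates single-peakedness, so the profile is not single-peaked on this axis.

no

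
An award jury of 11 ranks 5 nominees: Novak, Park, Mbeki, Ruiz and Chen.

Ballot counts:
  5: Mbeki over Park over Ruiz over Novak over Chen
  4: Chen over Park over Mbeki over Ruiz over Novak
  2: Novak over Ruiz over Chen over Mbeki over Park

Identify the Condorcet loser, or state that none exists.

Pairwise majorities:
Novak vs Park: 2 for Novak, 9 for Park — Park by 9–2.
Novak vs Mbeki: Novak preferred on 2 ballots; Mbeki wins 9–2.
Novak vs Ruiz: Ruiz wins 9–2.
Novak vs Chen: 5+2 = 7 for Novak, 4 for Chen — Novak by 7–4.
Park–Mbeki: Mbeki 7–4.
Park–Ruiz: Park 9–2.
Park vs Chen: Chen, 6–5.
Mbeki vs Ruiz: Mbeki wins 9–2.
Mbeki–Chen: Chen 6–5.
Ruiz vs Chen: 5+2 = 7 for Ruiz, 4 for Chen — Ruiz by 7–4.
No nominee is winless: Novak beats Chen; Park beats Novak; Mbeki beats Novak; Ruiz beats Novak; Chen beats Park. There is no Condorcet loser.

none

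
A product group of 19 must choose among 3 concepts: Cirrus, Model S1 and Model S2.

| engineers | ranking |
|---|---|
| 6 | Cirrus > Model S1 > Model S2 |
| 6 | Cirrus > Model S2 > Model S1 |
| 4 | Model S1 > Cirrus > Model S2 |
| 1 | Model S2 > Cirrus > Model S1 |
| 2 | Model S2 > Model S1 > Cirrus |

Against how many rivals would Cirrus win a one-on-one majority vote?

2

Cirrus against each rival (19 engineers):
Cirrus vs Model S1: Cirrus wins 13–6.
Cirrus–Model S2: Cirrus 16–3.
Cirrus beats Model S1, Model S2 — 2 pairwise wins.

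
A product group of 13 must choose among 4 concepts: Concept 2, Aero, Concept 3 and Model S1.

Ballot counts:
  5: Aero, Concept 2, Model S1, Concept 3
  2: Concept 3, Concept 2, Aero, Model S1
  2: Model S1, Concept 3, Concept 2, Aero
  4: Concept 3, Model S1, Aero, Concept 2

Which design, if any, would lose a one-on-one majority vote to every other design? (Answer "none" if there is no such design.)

none

Head-to-head results (13 engineers):
Concept 2 vs Aero: Aero, 9–4.
Concept 2 vs Concept 3: Concept 2 preferred on 5 ballots; Concept 3 wins 8–5.
Concept 2 vs Model S1: 7 to 6, Concept 2.
Aero vs Concept 3: Aero preferred on 5 ballots; Concept 3 wins 8–5.
Aero vs Model S1: 5+2 = 7 for Aero, 6 for Model S1 — Aero by 7–6.
Concept 3 vs Model S1: Concept 3 is ranked higher on 2+4 = 6 ballots, Model S1 on 7. Model S1 wins 7–6.
Each design has at least one pairwise win (Concept 2 beats Model S1; Aero beats Concept 2; Concept 3 beats Concept 2; Model S1 beats Concept 3) — no Condorcet loser.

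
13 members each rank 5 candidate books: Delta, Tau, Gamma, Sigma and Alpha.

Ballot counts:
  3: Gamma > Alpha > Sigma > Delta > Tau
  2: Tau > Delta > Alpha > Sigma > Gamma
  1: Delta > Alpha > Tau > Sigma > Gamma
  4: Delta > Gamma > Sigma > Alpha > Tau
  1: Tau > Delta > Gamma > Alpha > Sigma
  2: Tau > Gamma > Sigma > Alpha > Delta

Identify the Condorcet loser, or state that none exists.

Pairwise majorities:
Delta vs Tau: Delta preferred on 3+1+4 = 8 ballots; Delta wins 8–5.
Delta vs Gamma: Delta preferred on 2+1+4+1 = 8 ballots; Delta wins 8–5.
Delta vs Sigma: Delta, 8–5.
Delta vs Alpha: Delta preferred on 2+1+4+1 = 8 ballots; Delta wins 8–5.
Tau vs Gamma: Tau preferred on 2+1+1+2 = 6 ballots; Gamma wins 7–6.
Tau vs Sigma: Tau preferred on 2+1+1+2 = 6 ballots; Sigma wins 7–6.
Tau–Alpha: Alpha 8–5.
Gamma vs Sigma: 10 to 3, Gamma.
Gamma vs Alpha: 10 to 3, Gamma.
Sigma vs Alpha: 6 to 7, Alpha.
Tau is beaten in every head-to-head and is the Condorcet loser.

Tau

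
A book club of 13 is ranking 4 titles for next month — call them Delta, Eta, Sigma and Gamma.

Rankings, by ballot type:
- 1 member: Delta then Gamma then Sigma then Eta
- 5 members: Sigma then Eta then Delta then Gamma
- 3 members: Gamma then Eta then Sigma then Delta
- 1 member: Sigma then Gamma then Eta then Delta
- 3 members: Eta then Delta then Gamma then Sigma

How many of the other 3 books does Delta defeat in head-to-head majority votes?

Delta against each rival (13 members):
Delta vs Eta: Eta wins 12–1.
Delta–Sigma: Sigma 9–4.
Delta–Gamma: Delta 9–4.
Delta beats Gamma; loses to Eta, Sigma — 1 pairwise win.

1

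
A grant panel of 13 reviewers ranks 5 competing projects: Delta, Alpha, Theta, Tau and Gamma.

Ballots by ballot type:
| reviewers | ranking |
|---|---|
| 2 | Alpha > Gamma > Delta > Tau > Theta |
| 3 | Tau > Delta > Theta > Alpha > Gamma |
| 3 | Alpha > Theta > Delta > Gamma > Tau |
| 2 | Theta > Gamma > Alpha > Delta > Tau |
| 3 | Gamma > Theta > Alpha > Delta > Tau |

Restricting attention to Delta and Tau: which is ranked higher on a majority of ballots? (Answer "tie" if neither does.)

Delta

Ballots ranking Delta above Tau: 2 + 3 + 2 + 3 = 10.
Ballots ranking Tau above Delta: 13 − 10 = 3.
Delta wins the head-to-head 10–3.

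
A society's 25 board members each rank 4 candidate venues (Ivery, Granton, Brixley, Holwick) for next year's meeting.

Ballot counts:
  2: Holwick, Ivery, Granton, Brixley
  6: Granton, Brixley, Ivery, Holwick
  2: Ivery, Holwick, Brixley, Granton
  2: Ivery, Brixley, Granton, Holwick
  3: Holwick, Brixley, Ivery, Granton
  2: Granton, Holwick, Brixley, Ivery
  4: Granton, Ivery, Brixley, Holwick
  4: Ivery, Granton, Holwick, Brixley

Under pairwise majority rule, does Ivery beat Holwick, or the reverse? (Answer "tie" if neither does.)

Ivery

Ballots ranking Ivery above Holwick: 6 + 2 + 2 + 4 + 4 = 18.
Ballots ranking Holwick above Ivery: 25 − 18 = 7.
Ivery wins the head-to-head 18–7.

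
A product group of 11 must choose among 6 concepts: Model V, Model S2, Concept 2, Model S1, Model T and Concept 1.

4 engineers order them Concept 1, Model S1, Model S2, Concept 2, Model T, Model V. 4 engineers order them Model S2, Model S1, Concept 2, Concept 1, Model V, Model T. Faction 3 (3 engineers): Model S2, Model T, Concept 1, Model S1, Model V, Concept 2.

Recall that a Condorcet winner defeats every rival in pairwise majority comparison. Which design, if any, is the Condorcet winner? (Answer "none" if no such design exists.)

Pairwise majorities:
Model V vs Model S2: Model S2 wins 11–0.
Model V vs Concept 2: 3 for Model V, 8 for Concept 2 — Concept 2 by 8–3.
Model V vs Model S1: Model S1, 11–0.
Model V vs Model T: Model V is ranked higher on 4 ballots, Model T on 7. Model T wins 7–4.
Model V–Concept 1: Concept 1 11–0.
Model S2 vs Concept 2: 4+4+3 = 11 for Model S2, 0 for Concept 2 — Model S2 by 11–0.
Model S2 vs Model S1: Model S2, 7–4.
Model S2–Model T: Model S2 11–0.
Model S2 vs Concept 1: 4+3 = 7 for Model S2, 4 for Concept 1 — Model S2 by 7–4.
Concept 2 vs Model S1: 0 for Concept 2, 11 for Model S1 — Model S1 by 11–0.
Concept 2 vs Model T: Concept 2 wins 8–3.
Concept 2 vs Concept 1: 4 for Concept 2, 7 for Concept 1 — Concept 1 by 7–4.
Model S1 vs Model T: Model S1 wins 8–3.
Model S1 vs Concept 1: 4 to 7, Concept 1.
Model T vs Concept 1: Concept 1, 8–3.
Only Model S2 has no losses; Model S2 is the Condorcet winner.

Model S2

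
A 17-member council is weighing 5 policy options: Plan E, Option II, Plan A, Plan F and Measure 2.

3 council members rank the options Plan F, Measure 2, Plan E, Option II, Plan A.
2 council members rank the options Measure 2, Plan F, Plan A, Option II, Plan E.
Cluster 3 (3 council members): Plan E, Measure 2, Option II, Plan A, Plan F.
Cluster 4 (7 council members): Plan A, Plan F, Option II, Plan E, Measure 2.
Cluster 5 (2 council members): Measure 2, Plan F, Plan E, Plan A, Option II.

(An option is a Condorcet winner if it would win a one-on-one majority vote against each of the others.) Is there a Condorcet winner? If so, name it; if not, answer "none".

Head-to-head results (17 council members):
Plan E vs Option II: Plan E is ranked higher on 3+3+2 = 8 ballots, Option II on 9. Option II wins 9–8.
Plan E–Plan A: Plan A 9–8.
Plan E–Plan F: Plan F 14–3.
Plan E vs Measure 2: Plan E preferred on 3+7 = 10 ballots; Plan E wins 10–7.
Option II vs Plan A: Plan A, 11–6.
Option II vs Plan F: 3 to 14, Plan F.
Option II vs Measure 2: 7 to 10, Measure 2.
Plan A vs Plan F: 10 to 7, Plan A.
Plan A vs Measure 2: 7 for Plan A, 10 for Measure 2 — Measure 2 by 10–7.
Plan F–Measure 2: Plan F 10–7.
No option is unbeaten: Plan E loses to Option II; Option II loses to Plan A; Plan A loses to Measure 2; Plan F loses to Plan A; Measure 2 loses to Plan E. In particular Plan E → Measure 2 → Option II → Plan E is a majority cycle — no Condorcet winner exists.

none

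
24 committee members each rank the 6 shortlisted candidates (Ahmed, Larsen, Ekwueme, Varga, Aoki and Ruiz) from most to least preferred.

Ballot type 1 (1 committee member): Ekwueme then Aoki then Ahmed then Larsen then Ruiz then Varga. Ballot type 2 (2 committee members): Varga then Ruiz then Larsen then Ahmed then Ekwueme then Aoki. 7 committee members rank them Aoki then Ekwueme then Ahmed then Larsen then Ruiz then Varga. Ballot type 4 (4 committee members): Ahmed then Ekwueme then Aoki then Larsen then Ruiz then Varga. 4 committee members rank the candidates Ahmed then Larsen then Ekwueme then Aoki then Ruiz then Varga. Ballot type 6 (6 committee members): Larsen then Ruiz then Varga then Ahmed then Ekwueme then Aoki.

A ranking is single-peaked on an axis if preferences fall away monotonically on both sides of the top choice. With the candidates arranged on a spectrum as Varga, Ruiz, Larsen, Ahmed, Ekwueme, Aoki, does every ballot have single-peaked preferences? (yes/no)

yes

Axis positions: Varga=1, Ruiz=2, Larsen=3, Ahmed=4, Ekwueme=5, Aoki=6.
Ballot type 1 (peak Ekwueme at position 5): ranking walks positions 5-6-4-3-2-1, expanding outward from the peak — single-peaked.
Ballot type 2 (peak Varga at position 1): ranking walks positions 1-2-3-4-5-6, expanding outward from the peak — single-peaked.
Ballot type 3 (peak Aoki at position 6): ranking walks positions 6-5-4-3-2-1, expanding outward from the peak — single-peaked.
Ballot type 4 (peak Ahmed at position 4): ranking walks positions 4-5-6-3-2-1, expanding outward from the peak — single-peaked.
Ballot type 5 (peak Ahmed at position 4): ranking walks positions 4-3-5-6-2-1, expanding outward from the peak — single-peaked.
Ballot type 6 (peak Larsen at position 3): ranking walks positions 3-2-1-4-5-6, expanding outward from the peak — single-peaked.
Every ranking is single-peaked on this axis.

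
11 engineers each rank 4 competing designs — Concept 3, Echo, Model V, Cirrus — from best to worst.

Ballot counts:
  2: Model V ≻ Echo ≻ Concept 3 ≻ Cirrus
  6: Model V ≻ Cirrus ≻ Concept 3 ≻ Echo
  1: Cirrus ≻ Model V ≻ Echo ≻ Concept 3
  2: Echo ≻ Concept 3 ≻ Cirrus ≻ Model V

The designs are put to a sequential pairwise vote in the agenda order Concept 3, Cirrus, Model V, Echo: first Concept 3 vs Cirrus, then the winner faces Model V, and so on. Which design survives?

Round 1: Concept 3 vs Cirrus — 4–7, Cirrus advances.
Round 2: Cirrus vs Model V — 3–8, Model V advances.
Round 3: Model V vs Echo — 9–2, Model V advances.
The agenda winner is Model V.

Model V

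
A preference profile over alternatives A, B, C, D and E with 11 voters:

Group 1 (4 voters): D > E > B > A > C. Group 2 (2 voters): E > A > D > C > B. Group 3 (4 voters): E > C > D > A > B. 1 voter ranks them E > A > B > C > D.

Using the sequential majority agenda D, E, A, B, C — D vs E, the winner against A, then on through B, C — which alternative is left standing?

E

Round 1: D vs E — 4–7, E advances.
Round 2: E vs A — 11–0, E advances.
Round 3: E vs B — 11–0, E advances.
Round 4: E vs C — 11–0, E advances.
E survives the agenda.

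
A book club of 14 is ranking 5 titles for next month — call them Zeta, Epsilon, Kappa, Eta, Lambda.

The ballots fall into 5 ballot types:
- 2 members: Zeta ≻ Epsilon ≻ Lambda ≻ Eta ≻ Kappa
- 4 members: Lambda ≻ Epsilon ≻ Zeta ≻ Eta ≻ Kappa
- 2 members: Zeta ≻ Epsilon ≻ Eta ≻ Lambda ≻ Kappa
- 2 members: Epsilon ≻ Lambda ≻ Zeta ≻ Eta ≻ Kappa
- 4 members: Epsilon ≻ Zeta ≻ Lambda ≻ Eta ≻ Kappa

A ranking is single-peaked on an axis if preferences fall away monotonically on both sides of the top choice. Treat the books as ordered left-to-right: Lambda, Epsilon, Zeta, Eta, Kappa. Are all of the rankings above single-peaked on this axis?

yes

Axis positions: Lambda=1, Epsilon=2, Zeta=3, Eta=4, Kappa=5.
Ballot type 1 (peak Zeta at position 3): ranking walks positions 3-2-1-4-5, expanding outward from the peak — single-peaked.
Ballot type 2 (peak Lambda at position 1): ranking walks positions 1-2-3-4-5, expanding outward from the peak — single-peaked.
Ballot type 3 (peak Zeta at position 3): ranking walks positions 3-2-4-1-5, expanding outward from the peak — single-peaked.
Ballot type 4 (peak Epsilon at position 2): ranking walks positions 2-1-3-4-5, expanding outward from the peak — single-peaked.
Ballot type 5 (peak Epsilon at position 2): ranking walks positions 2-3-1-4-5, expanding outward from the peak — single-peaked.
Every ranking is single-peaked on this axis.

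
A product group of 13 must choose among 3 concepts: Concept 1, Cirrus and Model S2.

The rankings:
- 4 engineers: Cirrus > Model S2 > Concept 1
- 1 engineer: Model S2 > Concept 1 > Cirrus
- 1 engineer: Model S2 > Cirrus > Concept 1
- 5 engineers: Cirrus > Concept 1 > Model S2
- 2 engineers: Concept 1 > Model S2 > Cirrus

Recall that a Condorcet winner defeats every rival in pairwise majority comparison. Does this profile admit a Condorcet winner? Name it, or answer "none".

Cirrus

Pairwise majorities:
Concept 1–Cirrus: Cirrus 10–3.
Concept 1 vs Model S2: Concept 1 wins 7–6.
Cirrus vs Model S2: Cirrus, 9–4.
Cirrus wins every pairwise contest, so Cirrus is the Condorcet winner.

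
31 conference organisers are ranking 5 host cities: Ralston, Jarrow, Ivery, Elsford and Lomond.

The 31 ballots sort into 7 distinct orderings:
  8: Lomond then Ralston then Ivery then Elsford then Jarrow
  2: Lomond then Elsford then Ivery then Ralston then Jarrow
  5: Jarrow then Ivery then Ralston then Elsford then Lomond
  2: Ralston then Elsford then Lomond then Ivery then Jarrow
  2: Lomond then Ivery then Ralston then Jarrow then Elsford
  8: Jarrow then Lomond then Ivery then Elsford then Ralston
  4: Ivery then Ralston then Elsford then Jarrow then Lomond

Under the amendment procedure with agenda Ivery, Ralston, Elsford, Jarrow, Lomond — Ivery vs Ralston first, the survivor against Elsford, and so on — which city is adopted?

Round 1: Ivery vs Ralston — 21–10, Ivery advances.
Round 2: Ivery vs Elsford — 27–4, Ivery advances.
Round 3: Ivery vs Jarrow — 18–13, Ivery advances.
Round 4: Ivery vs Lomond — 9–22, Lomond advances.
The agenda winner is Lomond.

Lomond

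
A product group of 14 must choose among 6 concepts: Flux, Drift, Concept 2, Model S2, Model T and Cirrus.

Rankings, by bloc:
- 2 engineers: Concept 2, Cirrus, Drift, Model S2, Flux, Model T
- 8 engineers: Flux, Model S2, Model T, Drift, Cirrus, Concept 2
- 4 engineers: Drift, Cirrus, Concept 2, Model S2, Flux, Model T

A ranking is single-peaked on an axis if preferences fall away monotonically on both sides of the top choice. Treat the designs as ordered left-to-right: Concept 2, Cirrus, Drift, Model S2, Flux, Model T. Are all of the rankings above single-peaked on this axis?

Axis positions: Concept 2=1, Cirrus=2, Drift=3, Model S2=4, Flux=5, Model T=6.
Bloc 1 (peak Concept 2 at position 1): ranking walks positions 1-2-3-4-5-6, expanding outward from the peak — single-peaked.
Bloc 2 (peak Flux at position 5): ranking walks positions 5-4-6-3-2-1, expanding outward from the peak — single-peaked.
Bloc 3 (peak Drift at position 3): ranking walks positions 3-2-1-4-5-6, expanding outward from the peak — single-peaked.
Every ranking is single-peaked on this axis.

yes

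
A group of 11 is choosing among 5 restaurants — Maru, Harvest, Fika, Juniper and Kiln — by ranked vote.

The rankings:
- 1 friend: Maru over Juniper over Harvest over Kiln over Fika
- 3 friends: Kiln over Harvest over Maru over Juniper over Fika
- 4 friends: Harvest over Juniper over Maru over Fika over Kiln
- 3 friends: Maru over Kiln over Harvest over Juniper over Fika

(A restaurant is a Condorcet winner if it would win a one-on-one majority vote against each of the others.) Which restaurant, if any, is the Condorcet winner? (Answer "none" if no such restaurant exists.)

none

Check each pair by majority over 11 ballots:
Maru vs Harvest: Harvest, 7–4.
Maru–Fika: Maru 11–0.
Maru–Juniper: Maru 7–4.
Maru–Kiln: Maru 8–3.
Harvest–Fika: Harvest 11–0.
Harvest vs Juniper: Harvest, 10–1.
Harvest vs Kiln: Kiln wins 6–5.
Fika vs Juniper: Juniper wins 11–0.
Fika vs Kiln: Kiln, 7–4.
Juniper vs Kiln: Kiln, 6–5.
No restaurant is unbeaten: Maru loses to Harvest; Harvest loses to Kiln; Fika loses to Maru; Juniper loses to Maru; Kiln loses to Maru. In particular Maru → Kiln → Harvest → Maru is a majority cycle — no Condorcet winner exists.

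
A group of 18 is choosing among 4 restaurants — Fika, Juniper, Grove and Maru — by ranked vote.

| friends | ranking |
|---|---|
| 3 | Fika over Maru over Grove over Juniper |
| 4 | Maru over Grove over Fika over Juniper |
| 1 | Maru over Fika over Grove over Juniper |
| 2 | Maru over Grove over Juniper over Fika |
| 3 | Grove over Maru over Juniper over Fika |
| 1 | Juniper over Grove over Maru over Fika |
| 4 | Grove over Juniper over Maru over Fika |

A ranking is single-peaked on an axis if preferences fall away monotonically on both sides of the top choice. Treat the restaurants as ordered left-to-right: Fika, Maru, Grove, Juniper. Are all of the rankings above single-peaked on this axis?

yes

Axis positions: Fika=1, Maru=2, Grove=3, Juniper=4.
Type 1 (peak Fika at position 1): ranking walks positions 1-2-3-4, expanding outward from the peak — single-peaked.
Type 2 (peak Maru at position 2): ranking walks positions 2-3-1-4, expanding outward from the peak — single-peaked.
Type 3 (peak Maru at position 2): ranking walks positions 2-1-3-4, expanding outward from the peak — single-peaked.
Type 4 (peak Maru at position 2): ranking walks positions 2-3-4-1, expanding outward from the peak — single-peaked.
Type 5 (peak Grove at position 3): ranking walks positions 3-2-4-1, expanding outward from the peak — single-peaked.
Type 6 (peak Juniper at position 4): ranking walks positions 4-3-2-1, expanding outward from the peak — single-peaked.
Type 7 (peak Grove at position 3): ranking walks positions 3-4-2-1, expanding outward from the peak — single-peaked.
Every ranking is single-peaked on this axis.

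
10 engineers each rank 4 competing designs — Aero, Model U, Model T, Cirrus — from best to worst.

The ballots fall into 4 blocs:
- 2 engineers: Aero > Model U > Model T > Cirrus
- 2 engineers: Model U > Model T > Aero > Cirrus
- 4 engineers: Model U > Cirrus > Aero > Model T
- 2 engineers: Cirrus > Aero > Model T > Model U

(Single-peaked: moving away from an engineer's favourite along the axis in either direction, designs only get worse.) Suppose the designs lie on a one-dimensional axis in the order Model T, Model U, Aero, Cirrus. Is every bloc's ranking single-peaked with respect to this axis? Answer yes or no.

Axis positions: Model T=1, Model U=2, Aero=3, Cirrus=4.
Bloc 1 (peak Aero at position 3): ranking walks positions 3-2-1-4, expanding outward from the peak — single-peaked.
Bloc 2 (peak Model U at position 2): ranking walks positions 2-1-3-4, expanding outward from the peak — single-peaked.
Bloc 3: ranking walks positions 2-4-3-1; Cirrus is ranked above Aero even though Aero lies between Cirrus and the peak Model U on the axis — preferences dip and rise again. Not single-peaked.
Bloc 4: ranking walks positions 4-3-1-2; Model T is ranked above Model U even though Model U lies between Model T and the peak Cirrus on the axis — preferences dip and rise again. Not single-peaked.
Bloc 3 violates single-peakedness, so the profile is not single-peaked on this axis.

no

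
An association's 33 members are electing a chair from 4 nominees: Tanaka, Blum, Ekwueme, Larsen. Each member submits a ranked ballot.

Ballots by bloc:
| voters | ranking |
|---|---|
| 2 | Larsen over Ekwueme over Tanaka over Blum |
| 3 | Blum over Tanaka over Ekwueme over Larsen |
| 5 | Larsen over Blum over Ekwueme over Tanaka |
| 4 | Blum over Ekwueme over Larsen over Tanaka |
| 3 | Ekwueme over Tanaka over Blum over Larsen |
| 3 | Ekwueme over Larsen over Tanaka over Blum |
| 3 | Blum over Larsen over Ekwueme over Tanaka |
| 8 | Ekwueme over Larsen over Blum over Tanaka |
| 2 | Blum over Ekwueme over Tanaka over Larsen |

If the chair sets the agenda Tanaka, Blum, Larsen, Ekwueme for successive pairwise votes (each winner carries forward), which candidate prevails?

Round 1: Tanaka vs Blum — 8–25, Blum advances.
Round 2: Blum vs Larsen — 15–18, Larsen advances.
Round 3: Larsen vs Ekwueme — 10–23, Ekwueme advances.
The agenda winner is Ekwueme.

Ekwueme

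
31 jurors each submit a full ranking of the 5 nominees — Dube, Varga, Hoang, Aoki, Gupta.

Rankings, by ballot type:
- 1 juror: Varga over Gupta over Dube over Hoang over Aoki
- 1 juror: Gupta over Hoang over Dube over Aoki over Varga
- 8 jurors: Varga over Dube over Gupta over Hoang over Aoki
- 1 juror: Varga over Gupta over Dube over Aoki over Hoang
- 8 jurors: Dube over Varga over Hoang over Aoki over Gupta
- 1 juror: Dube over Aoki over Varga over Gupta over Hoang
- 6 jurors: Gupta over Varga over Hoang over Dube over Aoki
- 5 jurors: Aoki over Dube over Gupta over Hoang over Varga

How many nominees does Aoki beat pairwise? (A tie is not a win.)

0

Aoki against each rival (31 jurors):
Aoki vs Dube: 5 for Aoki, 26 for Dube — Dube by 26–5.
Aoki vs Varga: Varga wins 24–7.
Aoki vs Hoang: 1+1+5 = 7 for Aoki, 24 for Hoang — Hoang by 24–7.
Aoki vs Gupta: Aoki is ranked higher on 8+1+5 = 14 ballots, Gupta on 17. Gupta wins 17–14.
Aoki beats no one; loses to Dube, Varga, Hoang, Gupta — 0 pairwise wins.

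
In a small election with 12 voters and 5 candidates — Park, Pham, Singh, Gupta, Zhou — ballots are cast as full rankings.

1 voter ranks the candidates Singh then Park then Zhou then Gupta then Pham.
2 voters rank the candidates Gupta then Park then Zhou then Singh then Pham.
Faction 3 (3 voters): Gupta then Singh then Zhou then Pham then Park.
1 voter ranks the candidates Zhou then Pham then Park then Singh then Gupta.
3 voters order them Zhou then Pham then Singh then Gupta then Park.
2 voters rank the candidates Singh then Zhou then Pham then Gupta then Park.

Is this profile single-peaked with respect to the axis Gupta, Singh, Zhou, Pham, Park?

Axis positions: Gupta=1, Singh=2, Zhou=3, Pham=4, Park=5.
Faction 1: ranking walks positions 2-5-3-1-4; Park is ranked above Zhou even though Zhou lies between Park and the peak Singh on the axis — preferences dip and rise again. Not single-peaked.
Faction 2: ranking walks positions 1-5-3-2-4; Park is ranked above Singh even though Singh lies between Park and the peak Gupta on the axis — preferences dip and rise again. Not single-peaked.
Faction 3 (peak Gupta at position 1): ranking walks positions 1-2-3-4-5, expanding outward from the peak — single-peaked.
Faction 4 (peak Zhou at position 3): ranking walks positions 3-4-5-2-1, expanding outward from the peak — single-peaked.
Faction 5 (peak Zhou at position 3): ranking walks positions 3-4-2-1-5, expanding outward from the peak — single-peaked.
Faction 6 (peak Singh at position 2): ranking walks positions 2-3-4-1-5, expanding outward from the peak — single-peaked.
Faction 1 violates single-peakedness, so the profile is not single-peaked on this axis.

no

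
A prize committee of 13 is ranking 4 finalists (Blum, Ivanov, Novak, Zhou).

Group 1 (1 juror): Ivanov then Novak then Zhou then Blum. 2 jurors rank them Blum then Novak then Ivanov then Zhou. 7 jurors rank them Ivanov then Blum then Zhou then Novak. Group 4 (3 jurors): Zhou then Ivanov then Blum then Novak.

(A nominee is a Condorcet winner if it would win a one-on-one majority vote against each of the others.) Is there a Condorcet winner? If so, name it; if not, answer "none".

Ivanov

Pairwise majorities:
Blum vs Ivanov: Ivanov, 11–2.
Blum vs Novak: Blum, 12–1.
Blum vs Zhou: Blum, 9–4.
Ivanov vs Novak: Ivanov wins 11–2.
Ivanov vs Zhou: Ivanov wins 10–3.
Novak vs Zhou: Zhou wins 10–3.
Ivanov beats each of Blum, Novak, Zhou — Ivanov is the Condorcet winner.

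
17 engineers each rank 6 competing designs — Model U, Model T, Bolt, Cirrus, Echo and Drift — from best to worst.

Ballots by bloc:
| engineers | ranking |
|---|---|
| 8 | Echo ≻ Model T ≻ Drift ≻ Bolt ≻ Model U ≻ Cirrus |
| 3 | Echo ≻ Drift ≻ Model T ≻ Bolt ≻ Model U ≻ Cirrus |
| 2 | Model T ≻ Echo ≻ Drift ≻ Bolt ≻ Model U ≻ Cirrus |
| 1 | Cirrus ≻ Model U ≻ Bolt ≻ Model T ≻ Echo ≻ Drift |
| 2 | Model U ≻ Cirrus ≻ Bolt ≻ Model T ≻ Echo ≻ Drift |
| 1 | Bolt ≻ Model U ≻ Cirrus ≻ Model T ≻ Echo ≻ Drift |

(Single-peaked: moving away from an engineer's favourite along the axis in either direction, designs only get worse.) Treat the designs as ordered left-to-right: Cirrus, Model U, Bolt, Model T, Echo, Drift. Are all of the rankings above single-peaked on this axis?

Axis positions: Cirrus=1, Model U=2, Bolt=3, Model T=4, Echo=5, Drift=6.
Bloc 1 (peak Echo at position 5): ranking walks positions 5-4-6-3-2-1, expanding outward from the peak — single-peaked.
Bloc 2 (peak Echo at position 5): ranking walks positions 5-6-4-3-2-1, expanding outward from the peak — single-peaked.
Bloc 3 (peak Model T at position 4): ranking walks positions 4-5-6-3-2-1, expanding outward from the peak — single-peaked.
Bloc 4 (peak Cirrus at position 1): ranking walks positions 1-2-3-4-5-6, expanding outward from the peak — single-peaked.
Bloc 5 (peak Model U at position 2): ranking walks positions 2-1-3-4-5-6, expanding outward from the peak — single-peaked.
Bloc 6 (peak Bolt at position 3): ranking walks positions 3-2-1-4-5-6, expanding outward from the peak — single-peaked.
Every ranking is single-peaked on this axis.

yes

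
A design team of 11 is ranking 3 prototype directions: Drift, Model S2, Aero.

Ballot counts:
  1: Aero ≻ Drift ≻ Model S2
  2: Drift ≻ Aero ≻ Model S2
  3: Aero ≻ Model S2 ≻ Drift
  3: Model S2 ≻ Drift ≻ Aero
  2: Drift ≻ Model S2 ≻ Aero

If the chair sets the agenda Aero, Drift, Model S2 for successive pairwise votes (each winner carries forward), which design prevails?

Round 1: Aero vs Drift — 4–7, Drift advances.
Round 2: Drift vs Model S2 — 5–6, Model S2 advances.
Model S2 survives the agenda.

Model S2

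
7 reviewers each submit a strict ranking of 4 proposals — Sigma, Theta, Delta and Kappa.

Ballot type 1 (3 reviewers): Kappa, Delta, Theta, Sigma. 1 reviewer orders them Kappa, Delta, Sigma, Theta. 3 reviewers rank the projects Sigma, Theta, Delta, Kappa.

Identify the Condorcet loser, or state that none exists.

Head-to-head results (7 reviewers):
Sigma vs Theta: Sigma wins 4–3.
Sigma vs Delta: 3 for Sigma, 4 for Delta — Delta by 4–3.
Sigma vs Kappa: 3 for Sigma, 4 for Kappa — Kappa by 4–3.
Theta vs Delta: 3 to 4, Delta.
Theta vs Kappa: Kappa wins 4–3.
Delta–Kappa: Kappa 4–3.
Theta loses to every other project — it is the Condorcet loser.

Theta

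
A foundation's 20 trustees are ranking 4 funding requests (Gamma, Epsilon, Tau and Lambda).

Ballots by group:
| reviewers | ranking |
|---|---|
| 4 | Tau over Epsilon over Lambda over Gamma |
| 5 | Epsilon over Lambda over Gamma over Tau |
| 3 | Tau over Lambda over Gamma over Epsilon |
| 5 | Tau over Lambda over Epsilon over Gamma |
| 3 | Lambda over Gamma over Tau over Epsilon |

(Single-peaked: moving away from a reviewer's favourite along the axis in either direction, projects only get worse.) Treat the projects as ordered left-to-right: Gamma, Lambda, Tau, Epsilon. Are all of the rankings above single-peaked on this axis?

Axis positions: Gamma=1, Lambda=2, Tau=3, Epsilon=4.
Group 1 (peak Tau at position 3): ranking walks positions 3-4-2-1, expanding outward from the peak — single-peaked.
Group 2: ranking walks positions 4-2-1-3; Lambda is ranked above Tau even though Tau lies between Lambda and the peak Epsilon on the axis — preferences dip and rise again. Not single-peaked.
Group 3 (peak Tau at position 3): ranking walks positions 3-2-1-4, expanding outward from the peak — single-peaked.
Group 4 (peak Tau at position 3): ranking walks positions 3-2-4-1, expanding outward from the peak — single-peaked.
Group 5 (peak Lambda at position 2): ranking walks positions 2-1-3-4, expanding outward from the peak — single-peaked.
Group 2 violates single-peakedness, so the profile is not single-peaked on this axis.

no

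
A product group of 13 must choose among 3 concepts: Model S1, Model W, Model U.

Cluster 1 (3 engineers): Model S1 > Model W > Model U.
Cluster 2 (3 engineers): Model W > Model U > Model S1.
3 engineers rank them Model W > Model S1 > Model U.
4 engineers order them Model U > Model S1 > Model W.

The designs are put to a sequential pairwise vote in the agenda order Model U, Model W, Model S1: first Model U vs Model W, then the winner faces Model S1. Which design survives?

Round 1: Model U vs Model W — 4–9, Model W advances.
Round 2: Model W vs Model S1 — 6–7, Model S1 advances.
Model S1 survives the agenda.

Model S1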